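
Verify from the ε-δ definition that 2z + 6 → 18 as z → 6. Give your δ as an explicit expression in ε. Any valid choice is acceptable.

δ = ε/2

Fix ε > 0. We need δ > 0 so that 0 < |z − 6| < δ implies |(2z + 6) − 18| < ε.
Since (2z + 6) − 18 = 2(z − 6), we have |(2z + 6) − 18| = 2|z − 6|.
So 2|z − 6| < ε exactly when |z − 6| < ε/2.
Choosing δ = ε/2 gives |(2z + 6) − 18| = 2|z − 6| < ε whenever |z − 6| < δ.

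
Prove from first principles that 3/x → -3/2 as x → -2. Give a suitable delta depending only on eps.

delta = min(1, (2/3)eps)

Let eps > 0 be given. We seek delta > 0 such that 0 < |x + 2| < delta implies |3/x + 3/2| < eps.
|3/x + 3/2| = 3·|-2 − x|/(2·|x|) = 3|x + 2|/(2|x|).
Require delta ≤ 1 so that |x| > 2 − 1 = 1, hence 2|x| > 2.
Then |3/x + 3/2| < 3|x + 2|/2, which is < eps when |x + 2| < (2/3)eps.
Take delta = min(1, (2/3)eps). Then 0 < |x + 2| < delta gives both |x + 2| < 1 and |x + 2| < (2/3)eps, so |3/x + 3/2| < eps.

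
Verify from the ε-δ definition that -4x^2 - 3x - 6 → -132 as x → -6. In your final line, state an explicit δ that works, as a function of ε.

δ = min(1, ε/49)

Fix ε > 0. We want δ > 0 such that 0 < |x + 6| < δ implies |(-4x^2 - 3x - 6) + 132| < ε.
(-4x^2 - 3x - 6) + 132 = -4x^2 - 3x + 126 = (x + 6)(-4x + 21).
So |(-4x^2 - 3x - 6) + 132| = |x + 6|·|-4x + 21|.
Require δ ≤ 1. Then |x + 6| < 1 gives |x| < 7, and by the triangle inequality |-4x + 21| ≤ 4·7 + 21 = 49.
Hence |(-4x^2 - 3x - 6) + 132| ≤ 49|x + 6| < ε provided |x + 6| < ε/49.
Choosing δ = min(1, ε/49) ensures both conditions, hence |(-4x^2 - 3x - 6) + 132| < ε.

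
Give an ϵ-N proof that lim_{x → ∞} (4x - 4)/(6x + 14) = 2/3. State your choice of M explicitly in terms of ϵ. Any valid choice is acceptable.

M = (20/9)/ϵ

Let ϵ > 0 be given. We seek M > 0 such that x > M implies |(4x - 4)/(6x + 14) − (2/3)| < ϵ.
(4x - 4)/(6x + 14) − (2/3) = (6(4x - 4) − 4(6x + 14)) / (6(6x + 14)) = -80/(6(6x + 14)).
For x > 0 we have 6x + 14 > 6x, so |(4x - 4)/(6x + 14) − (2/3)| = 80/(6(6x + 14)) < 80/(6·6x) = (20/9)/x.
Thus |(4x - 4)/(6x + 14) − (2/3)| < ϵ whenever x > (20/9)/ϵ.
Take M = (20/9)/ϵ. If x > M then |(4x - 4)/(6x + 14) − (2/3)| < (20/9)/x < ϵ.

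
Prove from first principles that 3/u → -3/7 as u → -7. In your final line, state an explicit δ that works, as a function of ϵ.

δ = min(7/2, (49/6)ϵ)

Let ϵ > 0 be given. We seek δ > 0 such that 0 < |u + 7| < δ implies |3/u + 3/7| < ϵ.
|3/u + 3/7| = 3·|-7 − u|/(7·|u|) = 3|u + 7|/(7|u|).
Restrict δ ≤ 7/2. Then |u + 7| < 7/2 gives |u| > 7/2, so 7|u| > 49/2.
Then |3/u + 3/7| < 3|u + 7|/(49/2), which is < ϵ when |u + 7| < (49/6)ϵ.
Take δ = min(7/2, (49/6)ϵ). Then 0 < |u + 7| < δ gives both |u + 7| < 7/2 and |u + 7| < (49/6)ϵ, so |3/u + 3/7| < ϵ.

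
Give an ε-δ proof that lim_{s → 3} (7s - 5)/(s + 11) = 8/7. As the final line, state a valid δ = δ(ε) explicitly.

δ = min(7, (49/41)ε)

Suppose ε > 0. We want δ > 0 with 0 < |s − 3| < δ ⇒ |(7s - 5)/(s + 11) − (8/7)| < ε.
Combining over a common denominator, (7s - 5)/(s + 11) − (8/7) = [(7s - 5)·14 − 16·(s + 11)] / [14·(s + 11)] = 82(s − 3) / (14(s + 11)).
So |(7s - 5)/(s + 11) − (8/7)| = 82|s − 3| / (14·|s + 11|).
Require δ ≤ 7, so |s + 11| ≥ |14| − |s − 3| > 14 − 7 = 7.
Hence |(7s - 5)/(s + 11) − (8/7)| < 82|s − 3|/(14·7) = (41/49)|s − 3|, which is < ε once |s − 3| < (49/41)ε.
Take δ = min(7, (49/41)ε). Then 0 < |s − 3| < δ forces both bounds, so |(7s - 5)/(s + 11) − (8/7)| < ε.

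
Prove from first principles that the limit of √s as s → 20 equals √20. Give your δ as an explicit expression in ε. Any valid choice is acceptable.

δ = min(20, √20·ε)

Let ε > 0 be given. We want δ > 0 such that 0 < |s − 20| < δ implies |√s − √20| < ε.
Rationalise: √s − √20 = (s − 20)/(√s + √20), so |√s − √20| = |s − 20|/(√s + √20).
Restrict δ ≤ 20 so that |s − 20| < 20 forces s > 0, and then √s + √20 > √20.
Hence |√s − √20| < |s − 20|/√20, which is < ε once |s − 20| < √20·ε.
Take δ = min(20, √20·ε). If 0 < |s − 20| < δ then s > 0 and |√s − √20| < |s − 20|/√20 < ε.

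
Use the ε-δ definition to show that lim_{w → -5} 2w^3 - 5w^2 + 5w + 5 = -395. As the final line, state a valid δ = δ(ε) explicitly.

δ = min(1, ε/242)

Let ε > 0 be given. We want δ > 0 such that 0 < |w + 5| < δ implies |(2w^3 - 5w^2 + 5w + 5) + 395| < ε.
(2w^3 - 5w^2 + 5w + 5) + 395 = 2w^3 - 5w^2 + 5w + 400 = (w + 5)(2w^2 - 15w + 80).
So |(2w^3 - 5w^2 + 5w + 5) + 395| = |w + 5|·|2w^2 - 15w + 80|.
Assume first that |w + 5| < 1, so |w| < 6. Then |2w^2 - 15w + 80| ≤ 2·6^2 + 15·6 + 80 = 242.
Hence |(2w^3 - 5w^2 + 5w + 5) + 395| ≤ 242|w + 5| < ε provided |w + 5| < ε/242.
Choosing δ = min(1, ε/242) ensures both conditions, hence |(2w^3 - 5w^2 + 5w + 5) + 395| < ε.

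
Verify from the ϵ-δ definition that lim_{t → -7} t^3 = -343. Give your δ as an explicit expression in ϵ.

Fix ϵ > 0. We seek δ > 0 with 0 < |t + 7| < δ ⇒ |t^3 + 343| < ϵ.
Factor: t^3 + 343 = (t + 7)(t^2 - 7t + 49), so |t^3 + 343| = |t + 7|·|t^2 - 7t + 49|.
Impose δ ≤ 2 so that |t| < 9; then |t^2 - 7t + 49| ≤ 193.
Hence |t^3 + 343| ≤ 193|t + 7|, which is < ϵ once |t + 7| < ϵ/193.
Take δ = min(2, ϵ/193). If 0 < |t + 7| < δ then both bounds hold and |t^3 + 343| ≤ 193|t + 7| < 193·(ϵ/193) = ϵ.

δ = min(2, ϵ/193)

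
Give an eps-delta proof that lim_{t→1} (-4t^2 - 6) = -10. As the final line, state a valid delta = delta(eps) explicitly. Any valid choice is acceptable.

Fix eps > 0. We want delta > 0 such that 0 < |t − 1| < delta implies |(-4t^2 - 6) + 10| < eps.
(-4t^2 - 6) + 10 = -4t^2 + 4 = (t − 1)(-4t - 4).
So |(-4t^2 - 6) + 10| = |t − 1|·|-4t - 4|.
Assume first that |t − 1| < 2, so |t| < 3. Then |-4t - 4| ≤ 4·3 + 4 = 16.
Hence |(-4t^2 - 6) + 10| ≤ 16|t − 1| < eps provided |t − 1| < eps/16.
Take delta = min(2, eps/16). Then 0 < |t − 1| < delta gives both |t − 1| < 2 and |t − 1| < eps/16, so |(-4t^2 - 6) + 10| < eps.

delta = min(2, eps/16)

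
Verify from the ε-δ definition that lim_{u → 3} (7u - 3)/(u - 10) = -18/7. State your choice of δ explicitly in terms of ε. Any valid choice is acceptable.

Fix ε > 0. We want δ > 0 with 0 < |u − 3| < δ ⇒ |(7u - 3)/(u - 10) + 18/7| < ε.
Combining over a common denominator, (7u - 3)/(u - 10) + 18/7 = [(7u - 3)·(-7) − 18·(u - 10)] / [(-7)·(u - 10)] = -67(u − 3) / ((-7)(u - 10)).
So |(7u - 3)/(u - 10) + 18/7| = 67|u − 3| / (7·|u − 10|).
Restrict δ ≤ 7/2. Then |u − 3| < 7/2 gives |u − 10| = |(u − 3) + (-7)| ≥ 7 − 7/2 = 7/2.
Hence |(7u - 3)/(u - 10) + 18/7| < 67|u − 3|/(7·(7/2)) = (134/49)|u − 3|, which is < ε once |u − 3| < (49/134)ε.
Take δ = min(7/2, (49/134)ε). Then 0 < |u − 3| < δ forces both bounds, so |(7u - 3)/(u - 10) + 18/7| < ε.

δ = min(7/2, (49/134)ε)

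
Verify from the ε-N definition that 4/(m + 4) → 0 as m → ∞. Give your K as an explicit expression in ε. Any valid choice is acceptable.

K = 4/ε

Fix ε > 0. For m ≥ 1, |4/(m + 4) − 0| = 4/(m + 4) ≤ 4/m.
We need 4/m < ε, i.e. m > 4/ε.
Take K = 4/ε. If m > K then |4/(m + 4)| ≤ 4/m < ε.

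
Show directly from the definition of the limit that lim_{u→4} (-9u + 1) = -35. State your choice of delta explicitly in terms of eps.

Let eps > 0 be given. We need delta > 0 so that 0 < |u − 4| < delta implies |(-9u + 1) + 35| < eps.
Since (-9u + 1) + 35 = -9(u − 4), we have |(-9u + 1) + 35| = 9|u − 4|.
So 9|u − 4| < eps exactly when |u − 4| < eps/9.
Take delta = eps/9. If 0 < |u − 4| < delta then |(-9u + 1) + 35| = 9|u − 4| < 9·(eps/9) = eps.

delta = eps/9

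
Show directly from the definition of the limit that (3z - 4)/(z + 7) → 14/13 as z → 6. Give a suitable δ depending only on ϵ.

Let ϵ > 0 be given. We want δ > 0 with 0 < |z − 6| < δ ⇒ |(3z - 4)/(z + 7) − (14/13)| < ϵ.
Combining over a common denominator, (3z - 4)/(z + 7) − (14/13) = [(3z - 4)·13 − 14·(z + 7)] / [13·(z + 7)] = 25(z − 6) / (13(z + 7)).
So |(3z - 4)/(z + 7) − (14/13)| = 25|z − 6| / (13·|z + 7|).
Restrict δ ≤ 13/2. Then |z − 6| < 13/2 gives |z + 7| = |(z − 6) + 13| ≥ 13 − 13/2 = 13/2.
Hence |(3z - 4)/(z + 7) − (14/13)| < 25|z − 6|/(13·(13/2)) = (50/169)|z − 6|, which is < ϵ once |z − 6| < (169/50)ϵ.
Take δ = min(13/2, (169/50)ϵ). Then 0 < |z − 6| < δ forces both bounds, so |(3z - 4)/(z + 7) − (14/13)| < ϵ.

δ = min(13/2, (169/50)ϵ)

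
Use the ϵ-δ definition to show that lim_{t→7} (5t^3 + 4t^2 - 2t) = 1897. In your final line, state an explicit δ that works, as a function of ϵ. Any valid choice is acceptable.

δ = min(1, ϵ/903)

Let ϵ > 0. We want δ > 0 such that 0 < |t − 7| < δ implies |(5t^3 + 4t^2 - 2t) − 1897| < ϵ.
(5t^3 + 4t^2 - 2t) − 1897 = 5t^3 + 4t^2 - 2t - 1897 = (t − 7)(5t^2 + 39t + 271).
So |(5t^3 + 4t^2 - 2t) − 1897| = |t − 7|·|5t^2 + 39t + 271|.
Assume first that |t − 7| < 1, so |t| < 8. Then |5t^2 + 39t + 271| ≤ 5·8^2 + 39·8 + 271 = 903.
Hence |(5t^3 + 4t^2 - 2t) − 1897| ≤ 903|t − 7| < ϵ provided |t − 7| < ϵ/903.
Choosing δ = min(1, ϵ/903) ensures both conditions, hence |(5t^3 + 4t^2 - 2t) − 1897| < ϵ.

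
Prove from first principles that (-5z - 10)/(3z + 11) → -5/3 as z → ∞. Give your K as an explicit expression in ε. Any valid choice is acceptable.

Suppose ε > 0. We seek K > 0 such that z > K implies |(-5z - 10)/(3z + 11) + 5/3| < ε.
(-5z - 10)/(3z + 11) + 5/3 = (3(-5z - 10) − (-5)(3z + 11)) / (3(3z + 11)) = 25/(3(3z + 11)).
For z > 0 we have 3z + 11 > 3z, so |(-5z - 10)/(3z + 11) + 5/3| = 25/(3(3z + 11)) < 25/(3·3z) = (25/9)/z.
Thus |(-5z - 10)/(3z + 11) + 5/3| < ε whenever z > (25/9)/ε.
Take K = (25/9)/ε. If z > K then |(-5z - 10)/(3z + 11) + 5/3| < (25/9)/z < ε.

K = (25/9)/ε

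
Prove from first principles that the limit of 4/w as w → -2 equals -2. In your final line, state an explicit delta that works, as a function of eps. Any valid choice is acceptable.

Let eps > 0 be given. We seek delta > 0 such that 0 < |w + 2| < delta implies |4/w + 2| < eps.
|4/w + 2| = 4·|-2 − w|/(2·|w|) = 4|w + 2|/(2|w|).
Restrict delta ≤ 1. Then |w + 2| < 1 gives |w| > 1, so 2|w| > 2.
Then |4/w + 2| < 4|w + 2|/2, which is < eps when |w + 2| < (1/2)eps.
Take delta = min(1, (1/2)eps). Then 0 < |w + 2| < delta gives both |w + 2| < 1 and |w + 2| < (1/2)eps, so |4/w + 2| < eps.

delta = min(1, (1/2)eps)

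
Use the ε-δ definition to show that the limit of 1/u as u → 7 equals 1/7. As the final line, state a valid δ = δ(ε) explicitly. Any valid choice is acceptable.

δ = min(7/2, (49/2)ε)

Suppose ε > 0. We seek δ > 0 such that 0 < |u − 7| < δ implies |1/u − (1/7)| < ε.
|1/u − (1/7)| = |7 − u|/(7·|u|) = |u − 7|/(7|u|).
Restrict δ ≤ 7/2. Then |u − 7| < 7/2 gives |u| > 7/2, so 7|u| > 49/2.
Then |1/u − (1/7)| < |u − 7|/(49/2), which is < ε when |u − 7| < (49/2)ε.
Take δ = min(7/2, (49/2)ε). Then 0 < |u − 7| < δ gives both |u − 7| < 7/2 and |u − 7| < (49/2)ε, so |1/u − (1/7)| < ε.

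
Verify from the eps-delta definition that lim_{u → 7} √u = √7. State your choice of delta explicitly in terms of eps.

delta = min(7, √7·eps)

Let eps > 0. We want delta > 0 such that 0 < |u − 7| < delta implies |√u − √7| < eps.
Rationalise: √u − √7 = (u − 7)/(√u + √7), so |√u − √7| = |u − 7|/(√u + √7).
Restrict delta ≤ 7 so that |u − 7| < 7 forces u > 0, and then √u + √7 > √7.
Hence |√u − √7| < |u − 7|/√7, which is < eps once |u − 7| < √7·eps.
Take delta = min(7, √7·eps). If 0 < |u − 7| < delta then u > 0 and |√u − √7| < |u − 7|/√7 < eps.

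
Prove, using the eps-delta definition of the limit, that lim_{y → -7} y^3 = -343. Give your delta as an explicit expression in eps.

Fix eps > 0. We seek delta > 0 with 0 < |y + 7| < delta ⇒ |y^3 + 343| < eps.
Factor: y^3 + 343 = (y + 7)(y^2 - 7y + 49), so |y^3 + 343| = |y + 7|·|y^2 - 7y + 49|.
Impose delta ≤ 1 so that |y| < 8; then |y^2 - 7y + 49| ≤ 169.
Hence |y^3 + 343| ≤ 169|y + 7|, which is < eps once |y + 7| < eps/169.
Take delta = min(1, eps/169). If 0 < |y + 7| < delta then both bounds hold and |y^3 + 343| ≤ 169|y + 7| < 169·(eps/169) = eps.

delta = min(1, eps/169)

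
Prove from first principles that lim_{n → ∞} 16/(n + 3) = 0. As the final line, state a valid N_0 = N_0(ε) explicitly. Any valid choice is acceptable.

Fix ε > 0. For n ≥ 1, |16/(n + 3) − 0| = 16/(n + 3) ≤ 16/n.
We need 16/n < ε, i.e. n > 16/ε.
Take N_0 = 16/ε. If n > N_0 then |16/(n + 3)| ≤ 16/n < ε.

N_0 = 16/ε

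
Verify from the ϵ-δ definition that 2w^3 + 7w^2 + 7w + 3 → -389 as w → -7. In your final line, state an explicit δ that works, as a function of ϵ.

Let ϵ > 0 be given. We want δ > 0 such that 0 < |w + 7| < δ implies |(2w^3 + 7w^2 + 7w + 3) + 389| < ϵ.
(2w^3 + 7w^2 + 7w + 3) + 389 = 2w^3 + 7w^2 + 7w + 392 = (w + 7)(2w^2 - 7w + 56).
So |(2w^3 + 7w^2 + 7w + 3) + 389| = |w + 7|·|2w^2 - 7w + 56|.
Require δ ≤ 1. Then |w + 7| < 1 gives |w| < 8, and by the triangle inequality |2w^2 - 7w + 56| ≤ 2·8^2 + 7·8 + 56 = 240.
Hence |(2w^3 + 7w^2 + 7w + 3) + 389| ≤ 240|w + 7| < ϵ provided |w + 7| < ϵ/240.
Choosing δ = min(1, ϵ/240) ensures both conditions, hence |(2w^3 + 7w^2 + 7w + 3) + 389| < ϵ.

δ = min(1, ϵ/240)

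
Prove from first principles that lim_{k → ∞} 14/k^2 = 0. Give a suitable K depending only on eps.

Let eps > 0 be given. For k ≥ 1, |14/k^2 − 0| = 14/k^2.
14/k^2 < eps ⇔ k^2 > 14/eps ⇔ k > (14/eps)^{1/2}.
Take K = (14/eps)^{1/2}. Then k > K implies 14/k^2 < eps.

K = (14/eps)^{1/2}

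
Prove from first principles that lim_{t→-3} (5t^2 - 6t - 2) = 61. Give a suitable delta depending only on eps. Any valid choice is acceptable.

Fix eps > 0. We want delta > 0 such that 0 < |t + 3| < delta implies |(5t^2 - 6t - 2) − 61| < eps.
(5t^2 - 6t - 2) − 61 = 5t^2 - 6t - 63 = (t + 3)(5t - 21).
So |(5t^2 - 6t - 2) − 61| = |t + 3|·|5t - 21|.
Assume first that |t + 3| < 1, so |t| < 4. Then |5t - 21| ≤ 5·4 + 21 = 41.
Hence |(5t^2 - 6t - 2) − 61| ≤ 41|t + 3| < eps provided |t + 3| < eps/41.
Take delta = min(1, eps/41). Then 0 < |t + 3| < delta gives both |t + 3| < 1 and |t + 3| < eps/41, so |(5t^2 - 6t - 2) − 61| < eps.

delta = min(1, eps/41)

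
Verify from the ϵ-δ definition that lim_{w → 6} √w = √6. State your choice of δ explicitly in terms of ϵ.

δ = min(6, √6·ϵ)

Suppose ϵ > 0. We want δ > 0 such that 0 < |w − 6| < δ implies |√w − √6| < ϵ.
Rationalise: √w − √6 = (w − 6)/(√w + √6), so |√w − √6| = |w − 6|/(√w + √6).
Restrict δ ≤ 6 so that |w − 6| < 6 forces w > 0, and then √w + √6 > √6.
Hence |√w − √6| < |w − 6|/√6, which is < ϵ once |w − 6| < √6·ϵ.
Take δ = min(6, √6·ϵ). If 0 < |w − 6| < δ then w > 0 and |√w − √6| < |w − 6|/√6 < ϵ.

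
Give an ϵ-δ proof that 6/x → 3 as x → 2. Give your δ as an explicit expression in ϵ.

δ = min(1, (1/3)ϵ)

Suppose ϵ > 0. We seek δ > 0 such that 0 < |x − 2| < δ implies |6/x − 3| < ϵ.
|6/x − 3| = 6·|2 − x|/(2·|x|) = 6|x − 2|/(2|x|).
Restrict δ ≤ 1. Then |x − 2| < 1 gives |x| > 1, so 2|x| > 2.
Then |6/x − 3| < 6|x − 2|/2, which is < ϵ when |x − 2| < (1/3)ϵ.
Take δ = min(1, (1/3)ϵ). Then 0 < |x − 2| < δ gives both |x − 2| < 1 and |x − 2| < (1/3)ϵ, so |6/x − 3| < ϵ.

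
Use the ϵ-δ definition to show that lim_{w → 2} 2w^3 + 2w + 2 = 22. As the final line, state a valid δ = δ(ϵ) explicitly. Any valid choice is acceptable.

Let ϵ > 0. We want δ > 0 such that 0 < |w − 2| < δ implies |(2w^3 + 2w + 2) − 22| < ϵ.
(2w^3 + 2w + 2) − 22 = 2w^3 + 2w - 20 = (w − 2)(2w^2 + 4w + 10).
So |(2w^3 + 2w + 2) − 22| = |w − 2|·|2w^2 + 4w + 10|.
Assume first that |w − 2| < 1, so |w| < 3. Then |2w^2 + 4w + 10| ≤ 2·3^2 + 4·3 + 10 = 40.
Hence |(2w^3 + 2w + 2) − 22| ≤ 40|w − 2| < ϵ provided |w − 2| < ϵ/40.
Take δ = min(1, ϵ/40). Then 0 < |w − 2| < δ gives both |w − 2| < 1 and |w − 2| < ϵ/40, so |(2w^3 + 2w + 2) − 22| < ϵ.

δ = min(1, ϵ/40)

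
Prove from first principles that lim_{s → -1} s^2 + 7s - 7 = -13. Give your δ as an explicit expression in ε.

δ = min(1, ε/8)

Fix ε > 0. We want δ > 0 such that 0 < |s + 1| < δ implies |(s^2 + 7s - 7) + 13| < ε.
(s^2 + 7s - 7) + 13 = s^2 + 7s + 6 = (s + 1)(s + 6).
So |(s^2 + 7s - 7) + 13| = |s + 1|·|s + 6|.
Assume first that |s + 1| < 1, so |s| < 2. Then |s + 6| ≤ 2 + 6 = 8.
Hence |(s^2 + 7s - 7) + 13| ≤ 8|s + 1| < ε provided |s + 1| < ε/8.
Choosing δ = min(1, ε/8) ensures both conditions, hence |(s^2 + 7s - 7) + 13| < ε.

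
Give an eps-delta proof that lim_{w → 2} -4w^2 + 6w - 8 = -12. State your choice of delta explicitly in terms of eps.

Let eps > 0 be given. We want delta > 0 such that 0 < |w − 2| < delta implies |(-4w^2 + 6w - 8) + 12| < eps.
(-4w^2 + 6w - 8) + 12 = -4w^2 + 6w + 4 = (w − 2)(-4w - 2).
So |(-4w^2 + 6w - 8) + 12| = |w − 2|·|-4w - 2|.
Require delta ≤ 2. Then |w − 2| < 2 gives |w| < 4, and by the triangle inequality |-4w - 2| ≤ 4·4 + 2 = 18.
Hence |(-4w^2 + 6w - 8) + 12| ≤ 18|w − 2| < eps provided |w − 2| < eps/18.
Choosing delta = min(2, eps/18) ensures both conditions, hence |(-4w^2 + 6w - 8) + 12| < eps.

delta = min(2, eps/18)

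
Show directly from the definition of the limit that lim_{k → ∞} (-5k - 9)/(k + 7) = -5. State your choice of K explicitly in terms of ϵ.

K = 26/ϵ

Suppose ϵ > 0. For k ≥ 1, |(-5k - 9)/(k + 7) + 5| = |26|/((k + 7)) = 26/((k + 7)).
Since k + 7 ≥ k for k ≥ 1, this is ≤ 26/(k) = 26/k.
So |(-5k - 9)/(k + 7) + 5| < ϵ whenever k > 26/ϵ.
Take K = 26/ϵ. If k > K then |(-5k - 9)/(k + 7) + 5| ≤ 26/k < ϵ.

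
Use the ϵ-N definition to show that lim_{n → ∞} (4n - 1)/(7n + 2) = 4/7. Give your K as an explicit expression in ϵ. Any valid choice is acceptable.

Suppose ϵ > 0. For n ≥ 1, |(4n - 1)/(7n + 2) − (4/7)| = |-15|/(7(7n + 2)) = 15/(7(7n + 2)).
Since 7n + 2 ≥ 7n for n ≥ 1, this is ≤ 15/(7·7n) = (15/49)/n.
So |(4n - 1)/(7n + 2) − (4/7)| < ϵ whenever n > (15/49)/ϵ.
Take K = (15/49)/ϵ. If n > K then |(4n - 1)/(7n + 2) − (4/7)| ≤ (15/49)/n < ϵ.

K = (15/49)/ϵ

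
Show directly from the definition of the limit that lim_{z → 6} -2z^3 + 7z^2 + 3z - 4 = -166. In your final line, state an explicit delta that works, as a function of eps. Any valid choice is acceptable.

Let eps > 0. We want delta > 0 such that 0 < |z − 6| < delta implies |(-2z^3 + 7z^2 + 3z - 4) + 166| < eps.
(-2z^3 + 7z^2 + 3z - 4) + 166 = -2z^3 + 7z^2 + 3z + 162 = (z − 6)(-2z^2 - 5z - 27).
So |(-2z^3 + 7z^2 + 3z - 4) + 166| = |z − 6|·|-2z^2 - 5z - 27|.
Require delta ≤ 2. Then |z − 6| < 2 gives |z| < 8, and by the triangle inequality |-2z^2 - 5z - 27| ≤ 2·8^2 + 5·8 + 27 = 195.
Hence |(-2z^3 + 7z^2 + 3z - 4) + 166| ≤ 195|z − 6| < eps provided |z − 6| < eps/195.
Take delta = min(2, eps/195). Then 0 < |z − 6| < delta gives both |z − 6| < 2 and |z − 6| < eps/195, so |(-2z^3 + 7z^2 + 3z - 4) + 166| < eps.

delta = min(2, eps/195)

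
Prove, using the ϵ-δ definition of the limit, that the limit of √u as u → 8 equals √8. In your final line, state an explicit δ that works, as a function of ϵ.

δ = min(8, √8·ϵ)

Fix ϵ > 0. We want δ > 0 such that 0 < |u − 8| < δ implies |√u − √8| < ϵ.
Rationalise: √u − √8 = (u − 8)/(√u + √8), so |√u − √8| = |u − 8|/(√u + √8).
Restrict δ ≤ 8 so that |u − 8| < 8 forces u > 0, and then √u + √8 > √8.
Hence |√u − √8| < |u − 8|/√8, which is < ϵ once |u − 8| < √8·ϵ.
Take δ = min(8, √8·ϵ). If 0 < |u − 8| < δ then u > 0 and |√u − √8| < |u − 8|/√8 < ϵ.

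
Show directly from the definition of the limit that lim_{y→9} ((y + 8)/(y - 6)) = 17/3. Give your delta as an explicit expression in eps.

delta = min(3/2, (9/28)eps)

Fix eps > 0. We want delta > 0 with 0 < |y − 9| < delta ⇒ |(y + 8)/(y - 6) − (17/3)| < eps.
Combining over a common denominator, (y + 8)/(y - 6) − (17/3) = [(y + 8)·3 − 17·(y - 6)] / [3·(y - 6)] = -14(y − 9) / (3(y - 6)).
So |(y + 8)/(y - 6) − (17/3)| = 14|y − 9| / (3·|y − 6|).
Require delta ≤ 3/2, so |y − 6| ≥ |3| − |y − 9| > 3 − 3/2 = 3/2.
Hence |(y + 8)/(y - 6) − (17/3)| < 14|y − 9|/(3·(3/2)) = (28/9)|y − 9|, which is < eps once |y − 9| < (9/28)eps.
Take delta = min(3/2, (9/28)eps). Then 0 < |y − 9| < delta forces both bounds, so |(y + 8)/(y - 6) − (17/3)| < eps.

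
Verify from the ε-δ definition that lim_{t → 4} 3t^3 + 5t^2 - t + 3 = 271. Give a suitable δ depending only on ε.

δ = min(1, ε/227)

Let ε > 0. We want δ > 0 such that 0 < |t − 4| < δ implies |(3t^3 + 5t^2 - t + 3) − 271| < ε.
(3t^3 + 5t^2 - t + 3) − 271 = 3t^3 + 5t^2 - t - 268 = (t − 4)(3t^2 + 17t + 67).
So |(3t^3 + 5t^2 - t + 3) − 271| = |t − 4|·|3t^2 + 17t + 67|.
Require δ ≤ 1. Then |t − 4| < 1 gives |t| < 5, and by the triangle inequality |3t^2 + 17t + 67| ≤ 3·5^2 + 17·5 + 67 = 227.
Hence |(3t^3 + 5t^2 - t + 3) − 271| ≤ 227|t − 4| < ε provided |t − 4| < ε/227.
Choosing δ = min(1, ε/227) ensures both conditions, hence |(3t^3 + 5t^2 - t + 3) − 271| < ε.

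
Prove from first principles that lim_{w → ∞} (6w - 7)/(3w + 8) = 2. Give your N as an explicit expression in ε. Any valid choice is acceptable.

N = (23/3)/ε

Let ε > 0. We seek N > 0 such that w > N implies |(6w - 7)/(3w + 8) − 2| < ε.
(6w - 7)/(3w + 8) − 2 = (3(6w - 7) − 6(3w + 8)) / (3(3w + 8)) = -69/(3(3w + 8)).
For w > 0 we have 3w + 8 > 3w, so |(6w - 7)/(3w + 8) − 2| = 69/(3(3w + 8)) < 69/(3·3w) = (23/3)/w.
Thus |(6w - 7)/(3w + 8) − 2| < ε whenever w > (23/3)/ε.
Take N = (23/3)/ε. If w > N then |(6w - 7)/(3w + 8) − 2| < (23/3)/w < ε.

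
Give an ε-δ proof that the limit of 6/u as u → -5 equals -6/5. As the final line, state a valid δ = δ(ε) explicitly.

δ = min(5/2, (25/12)ε)

Let ε > 0. We seek δ > 0 such that 0 < |u + 5| < δ implies |6/u + 6/5| < ε.
|6/u + 6/5| = 6·|-5 − u|/(5·|u|) = 6|u + 5|/(5|u|).
Require δ ≤ 5/2 so that |u| > 5 − 5/2 = 5/2, hence 5|u| > 25/2.
Then |6/u + 6/5| < 6|u + 5|/(25/2), which is < ε when |u + 5| < (25/12)ε.
Take δ = min(5/2, (25/12)ε). Then 0 < |u + 5| < δ gives both |u + 5| < 5/2 and |u + 5| < (25/12)ε, so |6/u + 6/5| < ε.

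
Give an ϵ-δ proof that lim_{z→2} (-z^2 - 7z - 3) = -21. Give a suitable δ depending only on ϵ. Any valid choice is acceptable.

Let ϵ > 0 be given. We want δ > 0 such that 0 < |z − 2| < δ implies |(-z^2 - 7z - 3) + 21| < ϵ.
(-z^2 - 7z - 3) + 21 = -z^2 - 7z + 18 = (z − 2)(-z - 9).
So |(-z^2 - 7z - 3) + 21| = |z − 2|·|-z - 9|.
Assume first that |z − 2| < 1, so |z| < 3. Then |-z - 9| ≤ 3 + 9 = 12.
Hence |(-z^2 - 7z - 3) + 21| ≤ 12|z − 2| < ϵ provided |z − 2| < ϵ/12.
Take δ = min(1, ϵ/12). Then 0 < |z − 2| < δ gives both |z − 2| < 1 and |z − 2| < ϵ/12, so |(-z^2 - 7z - 3) + 21| < ϵ.

δ = min(1, ϵ/12)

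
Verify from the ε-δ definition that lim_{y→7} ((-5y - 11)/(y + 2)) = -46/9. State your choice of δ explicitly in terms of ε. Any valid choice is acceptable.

Let ε > 0. We want δ > 0 with 0 < |y − 7| < δ ⇒ |(-5y - 11)/(y + 2) + 46/9| < ε.
Combining over a common denominator, (-5y - 11)/(y + 2) + 46/9 = [(-5y - 11)·9 − (-46)·(y + 2)] / [9·(y + 2)] = 1(y − 7) / (9(y + 2)).
So |(-5y - 11)/(y + 2) + 46/9| = |y − 7| / (9·|y + 2|).
Require δ ≤ 9/2, so |y + 2| ≥ |9| − |y − 7| > 9 − 9/2 = 9/2.
Hence |(-5y - 11)/(y + 2) + 46/9| < |y − 7|/(9·(9/2)) = (2/81)|y − 7|, which is < ε once |y − 7| < (81/2)ε.
Take δ = min(9/2, (81/2)ε). Then 0 < |y − 7| < δ forces both bounds, so |(-5y - 11)/(y + 2) + 46/9| < ε.

δ = min(9/2, (81/2)ε)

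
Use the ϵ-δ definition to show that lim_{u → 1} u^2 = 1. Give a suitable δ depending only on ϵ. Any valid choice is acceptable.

δ = min(1, ϵ/3)

Let ϵ > 0. We seek δ > 0 with 0 < |u − 1| < δ ⇒ |u^2 − 1| < ϵ.
Factor: u^2 − 1 = (u − 1)(u + 1), so |u^2 − 1| = |u − 1|·|u + 1|.
Impose δ ≤ 1 so that |u| < 2; then |u + 1| ≤ 3.
Hence |u^2 − 1| ≤ 3|u − 1|, which is < ϵ once |u − 1| < ϵ/3.
Take δ = min(1, ϵ/3). If 0 < |u − 1| < δ then both bounds hold and |u^2 − 1| ≤ 3|u − 1| < 3·(ϵ/3) = ϵ.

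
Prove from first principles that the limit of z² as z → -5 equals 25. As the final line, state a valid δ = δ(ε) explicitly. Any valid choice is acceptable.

Let ε > 0. We seek δ > 0 with 0 < |z + 5| < δ ⇒ |z² − 25| < ε.
Factor: z² − 25 = (z + 5)(z - 5), so |z² − 25| = |z + 5|·|z - 5|.
Restrict δ ≤ 1. Then |z + 5| < 1 gives |z| < 6, so by the triangle inequality |z - 5| ≤ 6 + 5 = 11.
Hence |z² − 25| ≤ 11|z + 5|, which is < ε once |z + 5| < ε/11.
Take δ = min(1, ε/11). If 0 < |z + 5| < δ then both bounds hold and |z² − 25| ≤ 11|z + 5| < 11·(ε/11) = ε.

δ = min(1, ε/11)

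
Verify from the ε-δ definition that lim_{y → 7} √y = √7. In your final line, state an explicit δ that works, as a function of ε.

Suppose ε > 0. We want δ > 0 such that 0 < |y − 7| < δ implies |√y − √7| < ε.
Multiplying by the conjugate, |√y − √7| = |y − 7|/(√y + √7).
Restrict δ ≤ 7 so that |y − 7| < 7 forces y > 0, and then √y + √7 > √7.
Hence |√y − √7| < |y − 7|/√7, which is < ε once |y − 7| < √7·ε.
Take δ = min(7, √7·ε). If 0 < |y − 7| < δ then y > 0 and |√y − √7| < |y − 7|/√7 < ε.

δ = min(7, √7·ε)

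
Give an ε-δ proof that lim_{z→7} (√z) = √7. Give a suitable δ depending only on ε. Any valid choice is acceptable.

Fix ε > 0. We want δ > 0 such that 0 < |z − 7| < δ implies |√z − √7| < ε.
Multiplying by the conjugate, |√z − √7| = |z − 7|/(√z + √7).
Restrict δ ≤ 7 so that |z − 7| < 7 forces z > 0, and then √z + √7 > √7.
Hence |√z − √7| < |z − 7|/√7, which is < ε once |z − 7| < √7·ε.
Take δ = min(7, √7·ε). If 0 < |z − 7| < δ then z > 0 and |√z − √7| < |z − 7|/√7 < ε.

δ = min(7, √7·ε)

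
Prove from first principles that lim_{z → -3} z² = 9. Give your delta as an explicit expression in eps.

delta = min(1, eps/7)

Suppose eps > 0. We seek delta > 0 with 0 < |z + 3| < delta ⇒ |z² − 9| < eps.
Factor: z² − 9 = (z + 3)(z - 3), so |z² − 9| = |z + 3|·|z - 3|.
Impose delta ≤ 1 so that |z| < 4; then |z - 3| ≤ 7.
Hence |z² − 9| ≤ 7|z + 3|, which is < eps once |z + 3| < eps/7.
Take delta = min(1, eps/7). If 0 < |z + 3| < delta then both bounds hold and |z² − 9| ≤ 7|z + 3| < 7·(eps/7) = eps.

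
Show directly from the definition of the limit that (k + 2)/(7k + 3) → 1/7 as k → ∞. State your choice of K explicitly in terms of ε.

Suppose ε > 0. For k ≥ 1, |(k + 2)/(7k + 3) − (1/7)| = |11|/(7(7k + 3)) = 11/(7(7k + 3)).
Since 7k + 3 ≥ 7k for k ≥ 1, this is ≤ 11/(7·7k) = (11/49)/k.
So |(k + 2)/(7k + 3) − (1/7)| < ε whenever k > (11/49)/ε.
Take K = (11/49)/ε. If k > K then |(k + 2)/(7k + 3) − (1/7)| ≤ (11/49)/k < ε.

K = (11/49)/ε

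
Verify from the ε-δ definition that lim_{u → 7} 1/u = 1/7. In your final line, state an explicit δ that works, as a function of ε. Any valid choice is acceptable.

δ = min(7/2, (49/2)ε)

Suppose ε > 0. We seek δ > 0 such that 0 < |u − 7| < δ implies |1/u − (1/7)| < ε.
|1/u − (1/7)| = |7 − u|/(7·|u|) = |u − 7|/(7|u|).
Require δ ≤ 7/2 so that |u| > 7 − 7/2 = 7/2, hence 7|u| > 49/2.
Then |1/u − (1/7)| < |u − 7|/(49/2), which is < ε when |u − 7| < (49/2)ε.
Take δ = min(7/2, (49/2)ε). Then 0 < |u − 7| < δ gives both |u − 7| < 7/2 and |u − 7| < (49/2)ε, so |1/u − (1/7)| < ε.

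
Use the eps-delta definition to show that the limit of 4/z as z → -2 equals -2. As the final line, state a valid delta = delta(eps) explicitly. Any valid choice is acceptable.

delta = min(1, (1/2)eps)

Let eps > 0 be given. We seek delta > 0 such that 0 < |z + 2| < delta implies |4/z + 2| < eps.
|4/z + 2| = 4·|-2 − z|/(2·|z|) = 4|z + 2|/(2|z|).
Require delta ≤ 1 so that |z| > 2 − 1 = 1, hence 2|z| > 2.
Then |4/z + 2| < 4|z + 2|/2, which is < eps when |z + 2| < (1/2)eps.
Take delta = min(1, (1/2)eps). Then 0 < |z + 2| < delta gives both |z + 2| < 1 and |z + 2| < (1/2)eps, so |4/z + 2| < eps.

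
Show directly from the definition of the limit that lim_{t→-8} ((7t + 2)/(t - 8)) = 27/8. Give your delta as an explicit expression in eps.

delta = min(8, (64/29)eps)

Let eps > 0. We want delta > 0 with 0 < |t + 8| < delta ⇒ |(7t + 2)/(t - 8) − (27/8)| < eps.
Combining over a common denominator, (7t + 2)/(t - 8) − (27/8) = [(7t + 2)·(-16) − (-54)·(t - 8)] / [(-16)·(t - 8)] = -58(t + 8) / ((-16)(t - 8)).
So |(7t + 2)/(t - 8) − (27/8)| = 58|t + 8| / (16·|t − 8|).
Restrict delta ≤ 8. Then |t + 8| < 8 gives |t − 8| = |(t + 8) + (-16)| ≥ 16 − 8 = 8.
Hence |(7t + 2)/(t - 8) − (27/8)| < 58|t + 8|/(16·8) = (29/64)|t + 8|, which is < eps once |t + 8| < (64/29)eps.
Take delta = min(8, (64/29)eps). Then 0 < |t + 8| < delta forces both bounds, so |(7t + 2)/(t - 8) − (27/8)| < eps.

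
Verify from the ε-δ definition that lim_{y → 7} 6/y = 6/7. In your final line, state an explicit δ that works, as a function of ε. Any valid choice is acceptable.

δ = min(7/2, (49/12)ε)

Let ε > 0 be given. We seek δ > 0 such that 0 < |y − 7| < δ implies |6/y − (6/7)| < ε.
|6/y − (6/7)| = 6·|7 − y|/(7·|y|) = 6|y − 7|/(7|y|).
Require δ ≤ 7/2 so that |y| > 7 − 7/2 = 7/2, hence 7|y| > 49/2.
Then |6/y − (6/7)| < 6|y − 7|/(49/2), which is < ε when |y − 7| < (49/12)ε.
Take δ = min(7/2, (49/12)ε). Then 0 < |y − 7| < δ gives both |y − 7| < 7/2 and |y − 7| < (49/12)ε, so |6/y − (6/7)| < ε.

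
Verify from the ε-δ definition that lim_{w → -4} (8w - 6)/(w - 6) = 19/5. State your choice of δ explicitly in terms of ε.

Let ε > 0 be given. We want δ > 0 with 0 < |w + 4| < δ ⇒ |(8w - 6)/(w - 6) − (19/5)| < ε.
Combining over a common denominator, (8w - 6)/(w - 6) − (19/5) = [(8w - 6)·(-10) − (-38)·(w - 6)] / [(-10)·(w - 6)] = -42(w + 4) / ((-10)(w - 6)).
So |(8w - 6)/(w - 6) − (19/5)| = 42|w + 4| / (10·|w − 6|).
Restrict δ ≤ 5. Then |w + 4| < 5 gives |w − 6| = |(w + 4) + (-10)| ≥ 10 − 5 = 5.
Hence |(8w - 6)/(w - 6) − (19/5)| < 42|w + 4|/(10·5) = (21/25)|w + 4|, which is < ε once |w + 4| < (25/21)ε.
Take δ = min(5, (25/21)ε). Then 0 < |w + 4| < δ forces both bounds, so |(8w - 6)/(w - 6) − (19/5)| < ε.

δ = min(5, (25/21)ε)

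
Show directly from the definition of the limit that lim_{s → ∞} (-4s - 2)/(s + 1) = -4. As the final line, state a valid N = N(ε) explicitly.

N = 2/ε

Suppose ε > 0. We seek N > 0 such that s > N implies |(-4s - 2)/(s + 1) + 4| < ε.
(-4s - 2)/(s + 1) + 4 = ((-4s - 2) − (-4)(s + 1)) / ((s + 1)) = 2/((s + 1)).
For s > 0 we have s + 1 > s, so |(-4s - 2)/(s + 1) + 4| = 2/((s + 1)) < 2/(s) = 2/s.
Thus |(-4s - 2)/(s + 1) + 4| < ε whenever s > 2/ε.
Take N = 2/ε. If s > N then |(-4s - 2)/(s + 1) + 4| < 2/s < ε.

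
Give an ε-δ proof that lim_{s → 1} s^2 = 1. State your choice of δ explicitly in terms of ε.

Let ε > 0. We seek δ > 0 with 0 < |s − 1| < δ ⇒ |s^2 − 1| < ε.
Factor: s^2 − 1 = (s − 1)(s + 1), so |s^2 − 1| = |s − 1|·|s + 1|.
Impose δ ≤ 2 so that |s| < 3; then |s + 1| ≤ 4.
Hence |s^2 − 1| ≤ 4|s − 1|, which is < ε once |s − 1| < ε/4.
Take δ = min(2, ε/4). If 0 < |s − 1| < δ then both bounds hold and |s^2 − 1| ≤ 4|s − 1| < 4·(ε/4) = ε.

δ = min(2, ε/4)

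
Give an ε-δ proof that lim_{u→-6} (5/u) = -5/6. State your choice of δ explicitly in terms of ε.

Fix ε > 0. We seek δ > 0 such that 0 < |u + 6| < δ implies |5/u + 5/6| < ε.
|5/u + 5/6| = 5·|-6 − u|/(6·|u|) = 5|u + 6|/(6|u|).
Restrict δ ≤ 3. Then |u + 6| < 3 gives |u| > 3, so 6|u| > 18.
Then |5/u + 5/6| < 5|u + 6|/18, which is < ε when |u + 6| < (18/5)ε.
Take δ = min(3, (18/5)ε). Then 0 < |u + 6| < δ gives both |u + 6| < 3 and |u + 6| < (18/5)ε, so |5/u + 5/6| < ε.

δ = min(3, (18/5)ε)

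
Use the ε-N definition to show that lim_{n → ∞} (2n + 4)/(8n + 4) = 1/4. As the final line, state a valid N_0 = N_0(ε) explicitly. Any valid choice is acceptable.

Let ε > 0 be given. For n ≥ 1, |(2n + 4)/(8n + 4) − (1/4)| = |24|/(8(8n + 4)) = 24/(8(8n + 4)).
Since 8n + 4 ≥ 8n for n ≥ 1, this is ≤ 24/(8·8n) = (3/8)/n.
So |(2n + 4)/(8n + 4) − (1/4)| < ε whenever n > (3/8)/ε.
Take N_0 = (3/8)/ε. If n > N_0 then |(2n + 4)/(8n + 4) − (1/4)| ≤ (3/8)/n < ε.

N_0 = (3/8)/ε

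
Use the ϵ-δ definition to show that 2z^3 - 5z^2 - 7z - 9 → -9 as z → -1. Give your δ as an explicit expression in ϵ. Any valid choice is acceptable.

δ = min(1, ϵ/22)

Let ϵ > 0 be given. We want δ > 0 such that 0 < |z + 1| < δ implies |(2z^3 - 5z^2 - 7z - 9) + 9| < ϵ.
(2z^3 - 5z^2 - 7z - 9) + 9 = 2z^3 - 5z^2 - 7z = (z + 1)(2z^2 - 7z).
So |(2z^3 - 5z^2 - 7z - 9) + 9| = |z + 1|·|2z^2 - 7z|.
Require δ ≤ 1. Then |z + 1| < 1 gives |z| < 2, and by the triangle inequality |2z^2 - 7z| ≤ 2·2^2 + 7·2 = 22.
Hence |(2z^3 - 5z^2 - 7z - 9) + 9| ≤ 22|z + 1| < ϵ provided |z + 1| < ϵ/22.
Take δ = min(1, ϵ/22). Then 0 < |z + 1| < δ gives both |z + 1| < 1 and |z + 1| < ϵ/22, so |(2z^3 - 5z^2 - 7z - 9) + 9| < ϵ.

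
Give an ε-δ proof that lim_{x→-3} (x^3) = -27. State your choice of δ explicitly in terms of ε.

δ = min(1, ε/37)

Let ε > 0 be given. We seek δ > 0 with 0 < |x + 3| < δ ⇒ |x^3 + 27| < ε.
Factor: x^3 + 27 = (x + 3)(x^2 - 3x + 9), so |x^3 + 27| = |x + 3|·|x^2 - 3x + 9|.
Impose δ ≤ 1 so that |x| < 4; then |x^2 - 3x + 9| ≤ 37.
Hence |x^3 + 27| ≤ 37|x + 3|, which is < ε once |x + 3| < ε/37.
Take δ = min(1, ε/37). If 0 < |x + 3| < δ then both bounds hold and |x^3 + 27| ≤ 37|x + 3| < 37·(ε/37) = ε.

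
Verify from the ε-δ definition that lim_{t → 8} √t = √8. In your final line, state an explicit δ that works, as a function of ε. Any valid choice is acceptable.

Let ε > 0 be given. We want δ > 0 such that 0 < |t − 8| < δ implies |√t − √8| < ε.
Rationalise: √t − √8 = (t − 8)/(√t + √8), so |√t − √8| = |t − 8|/(√t + √8).
Restrict δ ≤ 8 so that |t − 8| < 8 forces t > 0, and then √t + √8 > √8.
Hence |√t − √8| < |t − 8|/√8, which is < ε once |t − 8| < √8·ε.
Take δ = min(8, √8·ε). If 0 < |t − 8| < δ then t > 0 and |√t − √8| < |t − 8|/√8 < ε.

δ = min(8, √8·ε)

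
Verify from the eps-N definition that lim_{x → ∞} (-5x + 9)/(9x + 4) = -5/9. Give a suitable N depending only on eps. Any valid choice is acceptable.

Let eps > 0. We seek N > 0 such that x > N implies |(-5x + 9)/(9x + 4) + 5/9| < eps.
(-5x + 9)/(9x + 4) + 5/9 = (9(-5x + 9) − (-5)(9x + 4)) / (9(9x + 4)) = 101/(9(9x + 4)).
For x > 0 we have 9x + 4 > 9x, so |(-5x + 9)/(9x + 4) + 5/9| = 101/(9(9x + 4)) < 101/(9·9x) = (101/81)/x.
Thus |(-5x + 9)/(9x + 4) + 5/9| < eps whenever x > (101/81)/eps.
Take N = (101/81)/eps. If x > N then |(-5x + 9)/(9x + 4) + 5/9| < (101/81)/x < eps.

N = (101/81)/eps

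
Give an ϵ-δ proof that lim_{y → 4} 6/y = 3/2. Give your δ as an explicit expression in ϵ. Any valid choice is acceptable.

Fix ϵ > 0. We seek δ > 0 such that 0 < |y − 4| < δ implies |6/y − (3/2)| < ϵ.
|6/y − (3/2)| = 6·|4 − y|/(4·|y|) = 6|y − 4|/(4|y|).
Restrict δ ≤ 2. Then |y − 4| < 2 gives |y| > 2, so 4|y| > 8.
Then |6/y − (3/2)| < 6|y − 4|/8, which is < ϵ when |y − 4| < (4/3)ϵ.
Take δ = min(2, (4/3)ϵ). Then 0 < |y − 4| < δ gives both |y − 4| < 2 and |y − 4| < (4/3)ϵ, so |6/y − (3/2)| < ϵ.

δ = min(2, (4/3)ϵ)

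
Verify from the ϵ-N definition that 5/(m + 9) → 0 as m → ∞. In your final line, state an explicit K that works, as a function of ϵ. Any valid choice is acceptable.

Let ϵ > 0 be given. For m ≥ 1, |5/(m + 9) − 0| = 5/(m + 9) ≤ 5/m.
We need 5/m < ϵ, i.e. m > 5/ϵ.
Take K = 5/ϵ. If m > K then |5/(m + 9)| ≤ 5/m < ϵ.

K = 5/ϵ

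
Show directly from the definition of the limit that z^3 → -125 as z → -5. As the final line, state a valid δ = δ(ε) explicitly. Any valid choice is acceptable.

Let ε > 0 be given. We seek δ > 0 with 0 < |z + 5| < δ ⇒ |z^3 + 125| < ε.
Factor: z^3 + 125 = (z + 5)(z^2 - 5z + 25), so |z^3 + 125| = |z + 5|·|z^2 - 5z + 25|.
Restrict δ ≤ 1. Then |z + 5| < 1 gives |z| < 6, so by the triangle inequality |z^2 - 5z + 25| ≤ 6^2 + 5·6 + 25 = 91.
Hence |z^3 + 125| ≤ 91|z + 5|, which is < ε once |z + 5| < ε/91.
Take δ = min(1, ε/91). If 0 < |z + 5| < δ then both bounds hold and |z^3 + 125| ≤ 91|z + 5| < 91·(ε/91) = ε.

δ = min(1, ε/91)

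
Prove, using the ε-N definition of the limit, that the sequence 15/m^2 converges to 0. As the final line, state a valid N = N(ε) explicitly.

N = (15/ε)^{1/2}

Let ε > 0 be given. For m ≥ 1, |15/m^2 − 0| = 15/m^2.
15/m^2 < ε ⇔ m^2 > 15/ε ⇔ m > (15/ε)^{1/2}.
Take N = (15/ε)^{1/2}. Then m > N implies 15/m^2 < ε.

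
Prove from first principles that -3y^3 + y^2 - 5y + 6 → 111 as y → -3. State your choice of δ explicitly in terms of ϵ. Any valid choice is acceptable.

Let ϵ > 0 be given. We want δ > 0 such that 0 < |y + 3| < δ implies |(-3y^3 + y^2 - 5y + 6) − 111| < ϵ.
(-3y^3 + y^2 - 5y + 6) − 111 = -3y^3 + y^2 - 5y - 105 = (y + 3)(-3y^2 + 10y - 35).
So |(-3y^3 + y^2 - 5y + 6) − 111| = |y + 3|·|-3y^2 + 10y - 35|.
Assume first that |y + 3| < 1, so |y| < 4. Then |-3y^2 + 10y - 35| ≤ 3·4^2 + 10·4 + 35 = 123.
Hence |(-3y^3 + y^2 - 5y + 6) − 111| ≤ 123|y + 3| < ϵ provided |y + 3| < ϵ/123.
Choosing δ = min(1, ϵ/123) ensures both conditions, hence |(-3y^3 + y^2 - 5y + 6) − 111| < ϵ.

δ = min(1, ϵ/123)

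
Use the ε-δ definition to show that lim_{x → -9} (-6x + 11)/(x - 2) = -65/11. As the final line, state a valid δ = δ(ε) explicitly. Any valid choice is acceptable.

Let ε > 0 be given. We want δ > 0 with 0 < |x + 9| < δ ⇒ |(-6x + 11)/(x - 2) + 65/11| < ε.
Combining over a common denominator, (-6x + 11)/(x - 2) + 65/11 = [(-6x + 11)·(-11) − 65·(x - 2)] / [(-11)·(x - 2)] = 1(x + 9) / ((-11)(x - 2)).
So |(-6x + 11)/(x - 2) + 65/11| = |x + 9| / (11·|x − 2|).
Require δ ≤ 11/2, so |x − 2| ≥ |-11| − |x + 9| > 11 − 11/2 = 11/2.
Hence |(-6x + 11)/(x - 2) + 65/11| < |x + 9|/(11·(11/2)) = (2/121)|x + 9|, which is < ε once |x + 9| < (121/2)ε.
Take δ = min(11/2, (121/2)ε). Then 0 < |x + 9| < δ forces both bounds, so |(-6x + 11)/(x - 2) + 65/11| < ε.

δ = min(11/2, (121/2)ε)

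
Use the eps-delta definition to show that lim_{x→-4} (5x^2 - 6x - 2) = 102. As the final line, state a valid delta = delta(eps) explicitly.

delta = min(1, eps/51)

Let eps > 0 be given. We want delta > 0 such that 0 < |x + 4| < delta implies |(5x^2 - 6x - 2) − 102| < eps.
(5x^2 - 6x - 2) − 102 = 5x^2 - 6x - 104 = (x + 4)(5x - 26).
So |(5x^2 - 6x - 2) − 102| = |x + 4|·|5x - 26|.
Require delta ≤ 1. Then |x + 4| < 1 gives |x| < 5, and by the triangle inequality |5x - 26| ≤ 5·5 + 26 = 51.
Hence |(5x^2 - 6x - 2) − 102| ≤ 51|x + 4| < eps provided |x + 4| < eps/51.
Choosing delta = min(1, eps/51) ensures both conditions, hence |(5x^2 - 6x - 2) − 102| < eps.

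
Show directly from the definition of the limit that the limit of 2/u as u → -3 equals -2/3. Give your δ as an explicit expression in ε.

δ = min(3/2, (9/4)ε)

Let ε > 0 be given. We seek δ > 0 such that 0 < |u + 3| < δ implies |2/u + 2/3| < ε.
|2/u + 2/3| = 2·|-3 − u|/(3·|u|) = 2|u + 3|/(3|u|).
Restrict δ ≤ 3/2. Then |u + 3| < 3/2 gives |u| > 3/2, so 3|u| > 9/2.
Then |2/u + 2/3| < 2|u + 3|/(9/2), which is < ε when |u + 3| < (9/4)ε.
Take δ = min(3/2, (9/4)ε). Then 0 < |u + 3| < δ gives both |u + 3| < 3/2 and |u + 3| < (9/4)ε, so |2/u + 2/3| < ε.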